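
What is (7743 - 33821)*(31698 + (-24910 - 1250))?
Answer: -144419964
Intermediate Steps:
(7743 - 33821)*(31698 + (-24910 - 1250)) = -26078*(31698 - 26160) = -26078*5538 = -144419964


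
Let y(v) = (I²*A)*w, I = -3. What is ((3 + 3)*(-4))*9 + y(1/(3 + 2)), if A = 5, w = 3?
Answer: -81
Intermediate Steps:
y(v) = 135 (y(v) = ((-3)²*5)*3 = (9*5)*3 = 45*3 = 135)
((3 + 3)*(-4))*9 + y(1/(3 + 2)) = ((3 + 3)*(-4))*9 + 135 = (6*(-4))*9 + 135 = -24*9 + 135 = -216 + 135 = -81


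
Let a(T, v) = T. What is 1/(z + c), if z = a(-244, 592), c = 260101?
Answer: 1/259857 ≈ 3.8483e-6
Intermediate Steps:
z = -244
1/(z + c) = 1/(-244 + 260101) = 1/259857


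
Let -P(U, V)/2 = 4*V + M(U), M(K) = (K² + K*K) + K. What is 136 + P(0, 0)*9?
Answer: 136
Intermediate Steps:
M(K) = K + 2*K² (M(K) = (K² + K²) + K = 2*K² + K = K + 2*K²)
P(U, V) = -8*V - 2*U*(1 + 2*U) (P(U, V) = -2*(4*V + U*(1 + 2*U)) = -8*V - 2*U*(1 + 2*U))
136 + P(0, 0)*9 = 136 + (-8*0 - 2*0*(1 + 2*0))*9 = 136 + (0 - 2*0*(1 + 0))*9 = 136 + (0 - 2*0*1)*9 = 136 + (0 + 0)*9 = 136 + 0*9 = 136 + 0 = 136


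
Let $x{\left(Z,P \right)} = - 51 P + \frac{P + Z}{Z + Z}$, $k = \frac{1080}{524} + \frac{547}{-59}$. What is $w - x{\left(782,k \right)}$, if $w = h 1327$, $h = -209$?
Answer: $- \frac{3357016446287}{12088156} \approx -2.7771 \cdot 10^{5}$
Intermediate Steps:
$w = -277343$ ($w = \left(-209\right) 1327 = -277343$)
$k = - \frac{55727}{7729}$ ($k = 1080 \cdot \frac{1}{524} + 547 \left(- \frac{1}{59}\right) = \frac{270}{131} - \frac{547}{59} = - \frac{55727}{7729} \approx -7.2101$)
$x{\left(Z,P \right)} = - 51 P + \frac{P + Z}{2 Z}$
$w - x{\left(782,k \right)} = -277343 - \frac{- \frac{55727}{7729} - 782 \left(-1 + 102 \left(- \frac{55727}{7729}\right)\right)}{2 \cdot 782} = -277343 - \frac{1}{2} \cdot \frac{1}{782} \left(- \frac{55727}{7729} - 782 \left(-1 - \frac{5684154}{7729}\right)\right) = -277343 - \frac{1}{2} \cdot \frac{1}{782} \left(- \frac{55727}{7729} - 782 \left(- \frac{5691883}{7729}\right)\right) = -277343 - \frac{1}{2} \cdot \frac{1}{782} \left(- \frac{55727}{7729} + \frac{4451052506}{7729}\right) = -277343 - \frac{1}{2} \cdot \frac{1}{782} \cdot \frac{4450996779}{7729} = -277343 - \frac{4450996779}{12088156} = - \frac{3357016446287}{12088156}$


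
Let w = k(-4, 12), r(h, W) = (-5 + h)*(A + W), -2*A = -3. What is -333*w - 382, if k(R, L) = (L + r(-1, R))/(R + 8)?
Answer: -10519/4 ≈ -2629.8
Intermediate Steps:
A = 3/2 (A = -1/2*(-3) = 3/2 ≈ 1.5000)
r(h, W) = (-5 + h)*(3/2 + W)
k(R, L) = (-9 + L - 6*R)/(8 + R) (k(R, L) = (L + (-15/2 - 5*R + (3/2)*(-1) + R*(-1)))/(R + 8) = (L + (-15/2 - 5*R - 3/2 - R))/(8 + R) = (L + (-9 - 6*R))/(8 + R) = (-9 + L - 6*R)/(8 + R))
w = 27/4 (w = (-9 + 12 - 6*(-4))/(8 - 4) = (-9 + 12 + 24)/4 = (1/4)*27 = 27/4 ≈ 6.7500)
-333*w - 382 = -333*27/4 - 382 = -8991/4 - 382 = -10519/4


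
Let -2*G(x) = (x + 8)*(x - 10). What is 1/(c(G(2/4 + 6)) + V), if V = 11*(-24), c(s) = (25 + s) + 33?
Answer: -8/1445 ≈ -0.0055363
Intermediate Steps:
G(x) = -(-10 + x)*(8 + x)/2 (G(x) = -(x + 8)*(x - 10)/2 = -(8 + x)*(-10 + x)/2 = -(-10 + x)*(8 + x)/2)
c(s) = 58 + s
V = -264
1/(c(G(2/4 + 6)) + V) = 1/((58 + (40 + (2/4 + 6) - (2/4 + 6)**2/2)) - 264) = 1/((58 + (40 + (2*(1/4) + 6) - (2*(1/4) + 6)**2/2)) - 264) = 1/((58 + (40 + (1/2 + 6) - (1/2 + 6)**2/2)) - 264) = 1/((58 + (40 + 13/2 - (13/2)**2/2)) - 264) = 1/((58 + (40 + 13/2 - 1/2*169/4)) - 264) = 1/((58 + (40 + 13/2 - 169/8)) - 264) = 1/((58 + 203/8) - 264) = 1/(667/8 - 264) = 1/(-1445/8) = -8/1445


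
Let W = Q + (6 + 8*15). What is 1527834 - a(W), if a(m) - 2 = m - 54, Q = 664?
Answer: 1527096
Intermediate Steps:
W = 790 (W = 664 + (6 + 8*15) = 664 + (6 + 120) = 664 + 126 = 790)
a(m) = -52 + m (a(m) = 2 + (m - 54) = 2 + (-54 + m) = -52 + m)
1527834 - a(W) = 1527834 - (-52 + 790) = 1527834 - 1*738 = 1527834 - 738 = 1527096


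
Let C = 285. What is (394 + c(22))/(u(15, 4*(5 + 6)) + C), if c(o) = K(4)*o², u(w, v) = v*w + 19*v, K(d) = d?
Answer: 2330/1781 ≈ 1.3083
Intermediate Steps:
u(w, v) = 19*v + v*w
c(o) = 4*o²
(394 + c(22))/(u(15, 4*(5 + 6)) + C) = (394 + 4*22²)/((4*(5 + 6))*(19 + 15) + 285) = (394 + 4*484)/((4*11)*34 + 285) = (394 + 1936)/(44*34 + 285) = 2330/(1496 + 285) = 2330/1781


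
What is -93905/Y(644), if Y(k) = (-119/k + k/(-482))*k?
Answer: 3233015/33721 ≈ 95.875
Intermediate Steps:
Y(k) = k*(-119/k - k/482) (Y(k) = (-119/k + k*(-1/482))*k = (-119/k - k/482)*k = k*(-119/k - k/482))
-93905/Y(644) = -93905/(-119 - 1/482*644²) = -93905/(-119 - 1/482*414736) = -93905/(-119 - 207368/241) = -93905/(-236047/241) = -93905*(-241/236047) = 3233015/33721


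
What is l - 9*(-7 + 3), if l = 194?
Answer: 230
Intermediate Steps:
l - 9*(-7 + 3) = 194 - 9*(-7 + 3) = 194 - 9*(-4) = 194 + 36 = 230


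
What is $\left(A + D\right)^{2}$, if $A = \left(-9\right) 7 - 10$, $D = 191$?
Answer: $13924$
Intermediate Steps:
$A = -73$ ($A = -63 - 10 = -73$)
$\left(A + D\right)^{2} = \left(-73 + 191\right)^{2} = 118^{2} = 13924$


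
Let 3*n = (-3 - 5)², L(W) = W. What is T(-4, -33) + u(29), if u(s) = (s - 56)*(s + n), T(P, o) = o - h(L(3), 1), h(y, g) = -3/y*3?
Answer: -1389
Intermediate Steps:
h(y, g) = -9/y
T(P, o) = 3 + o (T(P, o) = o - (-9)/3 = o - 1*(-3) = o + 3 = 3 + o)
n = 64/3 (n = (-3 - 5)²/3 = (⅓)*(-8)² = (⅓)*64 = 64/3 ≈ 21.333)
u(s) = (-56 + s)*(64/3 + s) (u(s) = (s - 56)*(s + 64/3) = (-56 + s)*(64/3 + s))
T(-4, -33) + u(29) = (3 - 33) + (-3584/3 + 29² - 104/3*29) = -30 + (-3584/3 + 841 - 3016/3) = -30 - 1359 = -1389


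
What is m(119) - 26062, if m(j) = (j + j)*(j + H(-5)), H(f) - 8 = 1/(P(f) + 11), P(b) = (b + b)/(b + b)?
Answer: 25103/6 ≈ 4183.8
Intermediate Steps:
P(b) = 1 (P(b) = (2*b)/((2*b)) = (2*b)*(1/(2*b)) = 1)
H(f) = 97/12 (H(f) = 8 + 1/(1 + 11) = 8 + 1/12 = 97/12)
m(j) = 2*j*(97/12 + j) (m(j) = (j + j)*(j + 97/12) = (2*j)*(97/12 + j) = 2*j*(97/12 + j))
m(119) - 26062 = (⅙)*119*(97 + 12*119) - 26062 = (⅙)*119*(97 + 1428) - 26062 = (⅙)*119*1525 - 26062 = 181475/6 - 26062 = 25103/6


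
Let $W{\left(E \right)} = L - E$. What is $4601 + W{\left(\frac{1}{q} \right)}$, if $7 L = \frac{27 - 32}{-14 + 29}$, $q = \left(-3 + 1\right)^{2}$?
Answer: $\frac{386459}{84} \approx 4600.7$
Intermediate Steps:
$q = 4$ ($q = \left(-2\right)^{2} = 4$)
$L = - \frac{1}{21}$ ($L = \frac{\left(27 - 32\right) \frac{1}{-14 + 29}}{7} = \frac{\left(-5\right) \frac{1}{15}}{7} = \frac{1}{7} \left(- \frac{1}{3}\right) = - \frac{1}{21} \approx -0.047619$)
$W{\left(E \right)} = - \frac{1}{21} - E$
$4601 + W{\left(\frac{1}{q} \right)} = 4601 - \frac{25}{84} = \frac{386459}{84}$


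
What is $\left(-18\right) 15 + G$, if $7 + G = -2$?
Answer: $-279$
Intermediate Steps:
$G = -9$ ($G = -7 - 2 = -9$)
$\left(-18\right) 15 + G = \left(-18\right) 15 - 9 = -270 - 9 = -279$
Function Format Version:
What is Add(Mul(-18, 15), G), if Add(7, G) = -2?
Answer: -279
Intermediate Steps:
G = -9 (G = Add(-7, -2) = -9)
Add(Mul(-18, 15), G) = Add(Mul(-18, 15), -9) = Add(-270, -9) = -279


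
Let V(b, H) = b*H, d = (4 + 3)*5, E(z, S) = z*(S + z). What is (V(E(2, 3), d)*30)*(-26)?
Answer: -273000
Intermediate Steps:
d = 35 (d = 7*5 = 35)
V(b, H) = H*b
(V(E(2, 3), d)*30)*(-26) = ((35*(2*(3 + 2)))*30)*(-26) = ((35*(2*5))*30)*(-26) = ((35*10)*30)*(-26) = (350*30)*(-26) = 10500*(-26) = -273000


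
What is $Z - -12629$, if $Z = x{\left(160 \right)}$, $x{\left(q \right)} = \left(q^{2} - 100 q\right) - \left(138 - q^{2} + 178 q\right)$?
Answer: $19211$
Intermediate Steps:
$x{\left(q \right)} = -138 - 278 q + 2 q^{2}$ ($x{\left(q \right)} = \left(q^{2} - 100 q\right) - \left(138 - q^{2} + 178 q\right) = -138 - 278 q + 2 q^{2}$)
$Z = 6582$ ($Z = -138 - 44480 + 2 \cdot 160^{2} = -138 - 44480 + 2 \cdot 25600 = -138 - 44480 + 51200 = 6582$)
$Z - -12629 = 6582 - -12629 = 6582 + 12629 = 19211$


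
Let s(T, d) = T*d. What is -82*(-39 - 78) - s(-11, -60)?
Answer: 8934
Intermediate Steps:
-82*(-39 - 78) - s(-11, -60) = -82*(-39 - 78) - (-11)*(-60) = -82*(-117) - 1*660 = 9594 - 660 = 8934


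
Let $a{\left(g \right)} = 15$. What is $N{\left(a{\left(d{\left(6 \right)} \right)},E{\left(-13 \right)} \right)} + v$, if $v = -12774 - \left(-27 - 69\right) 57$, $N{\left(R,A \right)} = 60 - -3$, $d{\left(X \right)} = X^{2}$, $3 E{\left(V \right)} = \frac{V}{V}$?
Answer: $-7239$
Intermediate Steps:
$E{\left(V \right)} = \frac{1}{3}$ ($E{\left(V \right)} = \frac{V \frac{1}{V}}{3} = \frac{1}{3} \cdot 1 = \frac{1}{3}$)
$N{\left(R,A \right)} = 63$ ($N{\left(R,A \right)} = 60 + 3 = 63$)
$v = -7302$ ($v = -12774 - \left(-96\right) 57 = -12774 - -5472 = -12774 + 5472 = -7302$)
$N{\left(a{\left(d{\left(6 \right)} \right)},E{\left(-13 \right)} \right)} + v = 63 - 7302 = -7239$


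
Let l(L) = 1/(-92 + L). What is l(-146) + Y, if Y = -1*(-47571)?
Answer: 11321897/238 ≈ 47571.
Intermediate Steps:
Y = 47571
l(-146) + Y = 1/(-92 - 146) + 47571 = 1/(-238) + 47571 = -1/238 + 47571 = 11321897/238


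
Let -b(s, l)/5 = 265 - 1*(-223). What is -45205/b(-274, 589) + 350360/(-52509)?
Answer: 303758189/25624392 ≈ 11.854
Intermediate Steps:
b(s, l) = -2440 (b(s, l) = -5*(265 - 1*(-223)) = -5*(265 + 223) = -5*488 = -2440)
-45205/b(-274, 589) + 350360/(-52509) = -45205/(-2440) + 350360/(-52509) = -45205*(-1/2440) + 350360*(-1/52509) = 9041/488 - 350360/52509 = 303758189/25624392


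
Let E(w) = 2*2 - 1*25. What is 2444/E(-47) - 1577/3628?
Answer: -8899949/76188 ≈ -116.82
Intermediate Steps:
E(w) = -21 (E(w) = 4 - 25 = -21)
2444/E(-47) - 1577/3628 = 2444/(-21) - 1577/3628 = 2444*(-1/21) - 1577*1/3628 = -2444/21 - 1577/3628 = -8899949/76188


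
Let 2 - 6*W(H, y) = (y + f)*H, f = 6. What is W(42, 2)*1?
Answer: -167/3 ≈ -55.667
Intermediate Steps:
W(H, y) = 1/3 - H*(6 + y)/6 (W(H, y) = 1/3 - (y + 6)*H/6 = 1/3 - (6 + y)*H/6 = 1/3 - H*(6 + y)/6)
W(42, 2)*1 = (1/3 - 1*42 - 1/6*42*2)*1 = (1/3 - 42 - 14)*1 = -167/3*1 = -167/3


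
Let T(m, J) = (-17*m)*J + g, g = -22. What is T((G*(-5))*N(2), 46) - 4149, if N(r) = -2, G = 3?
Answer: -27631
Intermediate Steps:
T(m, J) = -22 - 17*J*m (T(m, J) = (-17*m)*J - 22 = -17*J*m - 22 = -22 - 17*J*m)
T((G*(-5))*N(2), 46) - 4149 = (-22 - 17*46*(3*(-5))*(-2)) - 4149 = (-22 - 17*46*(-15*(-2))) - 4149 = (-22 - 17*46*30) - 4149 = (-22 - 23460) - 4149 = -23482 - 4149 = -27631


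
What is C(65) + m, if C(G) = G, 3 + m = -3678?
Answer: -3616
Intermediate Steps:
m = -3681 (m = -3 - 3678 = -3681)
C(65) + m = 65 - 3681 = -3616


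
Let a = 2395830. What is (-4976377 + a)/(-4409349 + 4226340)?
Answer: 2580547/183009 ≈ 14.101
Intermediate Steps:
(-4976377 + a)/(-4409349 + 4226340) = (-4976377 + 2395830)/(-4409349 + 4226340) = -2580547/(-183009) = -2580547*(-1/183009) = 2580547/183009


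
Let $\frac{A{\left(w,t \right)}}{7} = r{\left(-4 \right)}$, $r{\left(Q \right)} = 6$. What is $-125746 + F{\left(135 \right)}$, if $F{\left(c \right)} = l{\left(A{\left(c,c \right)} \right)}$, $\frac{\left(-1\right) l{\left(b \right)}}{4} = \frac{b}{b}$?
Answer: $-125750$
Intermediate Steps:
$A{\left(w,t \right)} = 42$ ($A{\left(w,t \right)} = 7 \cdot 6 = 42$)
$l{\left(b \right)} = -4$ ($l{\left(b \right)} = - 4 \frac{b}{b} = \left(-4\right) 1 = -4$)
$F{\left(c \right)} = -4$
$-125746 + F{\left(135 \right)} = -125746 - 4 = -125750$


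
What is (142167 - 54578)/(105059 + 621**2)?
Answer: 87589/490700 ≈ 0.17850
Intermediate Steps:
(142167 - 54578)/(105059 + 621**2) = 87589/(105059 + 385641) = 87589/490700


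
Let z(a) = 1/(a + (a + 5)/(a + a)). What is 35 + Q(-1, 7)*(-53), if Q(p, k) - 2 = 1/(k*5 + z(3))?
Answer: -33207/458 ≈ -72.504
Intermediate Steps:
z(a) = 1/(a + (5 + a)/(2*a)) (z(a) = 1/(a + (5 + a)/((2*a))) = 1/(a + (5 + a)*(1/(2*a))) = 1/(a + (5 + a)/(2*a)))
Q(p, k) = 2 + 1/(3/13 + 5*k) (Q(p, k) = 2 + 1/(k*5 + 2*3/(5 + 3 + 2*3**2)) = 2 + 1/(5*k + 2*3/(5 + 3 + 2*9)) = 2 + 1/(5*k + 2*3/(5 + 3 + 18)) = 2 + 1/(5*k + 2*3/26) = 2 + 1/(5*k + 2*3*(1/26)) = 2 + 1/(5*k + 3/13) = 2 + 1/(3/13 + 5*k))
35 + Q(-1, 7)*(-53) = 35 + ((19 + 130*7)/(3 + 65*7))*(-53) = 35 + ((19 + 910)/(3 + 455))*(-53) = 35 + (929/458)*(-53) = 35 - 49237/458 = -33207/458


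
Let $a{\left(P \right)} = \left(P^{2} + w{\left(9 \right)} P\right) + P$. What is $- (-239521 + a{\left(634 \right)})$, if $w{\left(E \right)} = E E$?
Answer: $-214423$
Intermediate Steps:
$w{\left(E \right)} = E^{2}$
$a{\left(P \right)} = P^{2} + 82 P$ ($a{\left(P \right)} = \left(P^{2} + 9^{2} P\right) + P = \left(P^{2} + 81 P\right) + P = P^{2} + 82 P$)
$- (-239521 + a{\left(634 \right)}) = - (-239521 + 634 \left(82 + 634\right)) = - (-239521 + 634 \cdot 716) = - (-239521 + 453944) = \left(-1\right) 214423 = -214423$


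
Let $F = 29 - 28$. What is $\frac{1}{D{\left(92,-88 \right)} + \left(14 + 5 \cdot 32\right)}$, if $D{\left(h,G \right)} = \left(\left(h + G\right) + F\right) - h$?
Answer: $\frac{1}{87} \approx 0.011494$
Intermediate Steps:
$F = 1$ ($F = 29 - 28 = 1$)
$D{\left(h,G \right)} = 1 + G$ ($D{\left(h,G \right)} = \left(\left(h + G\right) + 1\right) - h = \left(\left(G + h\right) + 1\right) - h = \left(1 + G + h\right) - h = 1 + G$)
$\frac{1}{D{\left(92,-88 \right)} + \left(14 + 5 \cdot 32\right)} = \frac{1}{\left(1 - 88\right) + \left(14 + 5 \cdot 32\right)} = \frac{1}{-87 + \left(14 + 160\right)} = \frac{1}{-87 + 174} = \frac{1}{87}$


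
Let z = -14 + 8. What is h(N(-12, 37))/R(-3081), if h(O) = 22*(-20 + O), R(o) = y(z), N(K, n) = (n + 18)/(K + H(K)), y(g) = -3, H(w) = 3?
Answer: 5170/27 ≈ 191.48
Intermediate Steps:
z = -6
N(K, n) = (18 + n)/(3 + K) (N(K, n) = (n + 18)/(K + 3) = (18 + n)/(3 + K))
R(o) = -3
h(O) = -440 + 22*O
h(N(-12, 37))/R(-3081) = (-440 + 22*((18 + 37)/(3 - 12)))/(-3) = (-440 + 22*(55/(-9)))*(-⅓) = (-440 + 22*(-⅑*55))*(-⅓) = (-440 + 22*(-55/9))*(-⅓) = (-440 - 1210/9)*(-⅓) = -5170/9*(-⅓) = 5170/27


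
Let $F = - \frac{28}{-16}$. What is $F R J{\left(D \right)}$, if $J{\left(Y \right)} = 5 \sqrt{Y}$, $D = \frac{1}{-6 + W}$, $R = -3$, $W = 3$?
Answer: $- \frac{35 i \sqrt{3}}{4} \approx - 15.155 i$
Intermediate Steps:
$D = - \frac{1}{3}$ ($D = \frac{1}{-6 + 3} = \frac{1}{-3} = - \frac{1}{3} \approx -0.33333$)
$F = \frac{7}{4}$ ($F = \left(-28\right) \left(- \frac{1}{16}\right) = \frac{7}{4} \approx 1.75$)
$F R J{\left(D \right)} = \frac{7}{4} \left(-3\right) 5 \sqrt{- \frac{1}{3}} = - \frac{21 \cdot 5 \frac{i \sqrt{3}}{3}}{4} = - \frac{21 \frac{5 i \sqrt{3}}{3}}{4} = - \frac{35 i \sqrt{3}}{4}$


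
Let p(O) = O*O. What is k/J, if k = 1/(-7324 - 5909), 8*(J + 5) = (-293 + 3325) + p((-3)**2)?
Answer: -8/40665009 ≈ -1.9673e-7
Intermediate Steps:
p(O) = O**2
J = 3073/8 (J = -5 + ((-293 + 3325) + ((-3)**2)**2)/8 = -5 + (3032 + 9**2)/8 = -5 + (3032 + 81)/8 = -5 + (1/8)*3113 = -5 + 3113/8 = 3073/8 ≈ 384.13)
k = -1/13233 (k = 1/(-13233) = -1/13233 ≈ -7.5569e-5)
k/J = -1/(13233*3073/8) = -1/13233*8/3073 = -8/40665009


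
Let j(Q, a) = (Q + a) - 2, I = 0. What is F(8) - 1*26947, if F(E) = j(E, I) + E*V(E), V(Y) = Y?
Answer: -26877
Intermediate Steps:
j(Q, a) = -2 + Q + a
F(E) = -2 + E + E² (F(E) = (-2 + E + 0) + E*E = (-2 + E) + E² = -2 + E + E²)
F(8) - 1*26947 = (-2 + 8 + 8²) - 1*26947 = (-2 + 8 + 64) - 26947 = 70 - 26947 = -26877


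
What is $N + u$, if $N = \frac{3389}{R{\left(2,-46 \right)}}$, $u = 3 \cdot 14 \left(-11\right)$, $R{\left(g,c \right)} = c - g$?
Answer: $- \frac{25565}{48} \approx -532.6$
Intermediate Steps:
$u = -462$ ($u = 42 \left(-11\right) = -462$)
$N = - \frac{3389}{48}$ ($N = \frac{3389}{-46 - 2} = \frac{3389}{-48} = 3389 \left(- \frac{1}{48}\right) = - \frac{3389}{48} \approx -70.604$)
$N + u = - \frac{3389}{48} - 462 = - \frac{25565}{48}$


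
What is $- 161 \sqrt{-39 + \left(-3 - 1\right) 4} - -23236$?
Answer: $23236 - 161 i \sqrt{55} \approx 23236.0 - 1194.0 i$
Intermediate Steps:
$- 161 \sqrt{-39 + \left(-3 - 1\right) 4} - -23236 = - 161 \sqrt{-39 - 16} + 23236 = - 161 \sqrt{-55} + 23236 = - 161 i \sqrt{55} + 23236 = 23236 - 161 i \sqrt{55}$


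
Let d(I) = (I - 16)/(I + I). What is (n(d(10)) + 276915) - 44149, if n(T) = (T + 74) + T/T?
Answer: 2328407/10 ≈ 2.3284e+5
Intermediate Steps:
d(I) = (-16 + I)/(2*I) (d(I) = (-16 + I)/((2*I)) = (-16 + I)*(1/(2*I)) = (-16 + I)/(2*I))
n(T) = 75 + T (n(T) = (74 + T) + 1 = 75 + T)
(n(d(10)) + 276915) - 44149 = ((75 + (½)*(-16 + 10)/10) + 276915) - 44149 = ((75 + (½)*(⅒)*(-6)) + 276915) - 44149 = ((75 - 3/10) + 276915) - 44149 = (747/10 + 276915) - 44149 = 2769897/10 - 44149 = 2328407/10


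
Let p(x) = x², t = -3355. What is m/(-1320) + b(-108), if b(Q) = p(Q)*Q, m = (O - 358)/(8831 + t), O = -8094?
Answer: -2276400358847/1807080 ≈ -1.2597e+6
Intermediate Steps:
m = -2113/1369 (m = (-8094 - 358)/(8831 - 3355) = -8452/5476 = -8452*1/5476 = -2113/1369 ≈ -1.5435)
b(Q) = Q³ (b(Q) = Q²*Q = Q³)
m/(-1320) + b(-108) = -2113/1369/(-1320) + (-108)³ = -2113/1369*(-1/1320) - 1259712 = 2113/1807080 - 1259712 = -2276400358847/1807080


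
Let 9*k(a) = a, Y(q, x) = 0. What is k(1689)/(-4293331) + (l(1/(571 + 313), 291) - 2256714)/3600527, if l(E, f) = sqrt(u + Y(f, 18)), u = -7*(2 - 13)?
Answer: -4152641088529/6624966079473 + sqrt(77)/3600527 ≈ -0.62681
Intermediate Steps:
u = 77 (u = -7*(-11) = 77)
k(a) = a/9
l(E, f) = sqrt(77) (l(E, f) = sqrt(77 + 0) = sqrt(77))
k(1689)/(-4293331) + (l(1/(571 + 313), 291) - 2256714)/3600527 = ((1/9)*1689)/(-4293331) + (sqrt(77) - 2256714)/3600527 = (563/3)*(-1/4293331) + (-2256714 + sqrt(77))*(1/3600527) = -563/12879993 + (-2256714/3600527 + sqrt(77)/3600527) = -4152641088529/6624966079473 + sqrt(77)/3600527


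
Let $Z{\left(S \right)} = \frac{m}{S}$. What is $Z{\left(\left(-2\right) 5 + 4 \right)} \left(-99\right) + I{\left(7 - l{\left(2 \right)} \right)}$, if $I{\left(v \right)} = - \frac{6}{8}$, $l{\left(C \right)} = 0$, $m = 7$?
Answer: $\frac{459}{4} \approx 114.75$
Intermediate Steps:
$Z{\left(S \right)} = \frac{7}{S}$
$I{\left(v \right)} = - \frac{3}{4}$ ($I{\left(v \right)} = \left(-6\right) \frac{1}{8} = - \frac{3}{4}$)
$Z{\left(\left(-2\right) 5 + 4 \right)} \left(-99\right) + I{\left(7 - l{\left(2 \right)} \right)} = \frac{7}{\left(-2\right) 5 + 4} \left(-99\right) - \frac{3}{4} = \frac{7}{-10 + 4} \left(-99\right) - \frac{3}{4} = \frac{7}{-6} \left(-99\right) - \frac{3}{4} = 7 \left(- \frac{1}{6}\right) \left(-99\right) - \frac{3}{4} = \left(- \frac{7}{6}\right) \left(-99\right) - \frac{3}{4} = \frac{231}{2} - \frac{3}{4} = \frac{459}{4}$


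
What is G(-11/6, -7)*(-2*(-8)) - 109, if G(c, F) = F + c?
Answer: -751/3 ≈ -250.33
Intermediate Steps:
G(-11/6, -7)*(-2*(-8)) - 109 = (-7 - 11/6)*(-2*(-8)) - 109 = (-7 - 11*1/6)*16 - 109 = (-7 - 11/6)*16 - 109 = -53/6*16 - 109 = -424/3 - 109 = -751/3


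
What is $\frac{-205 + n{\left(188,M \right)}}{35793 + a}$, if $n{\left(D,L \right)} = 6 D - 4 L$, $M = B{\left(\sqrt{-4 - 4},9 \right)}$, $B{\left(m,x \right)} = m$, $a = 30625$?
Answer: $\frac{923}{66418} - \frac{4 i \sqrt{2}}{33209} \approx 0.013897 - 0.00017034 i$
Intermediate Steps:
$M = 2 i \sqrt{2}$ ($M = \sqrt{-4 - 4} = \sqrt{-8} = 2 i \sqrt{2} \approx 2.8284 i$)
$n{\left(D,L \right)} = - 4 L + 6 D$
$\frac{-205 + n{\left(188,M \right)}}{35793 + a} = \frac{-205 + \left(- 4 \cdot 2 i \sqrt{2} + 6 \cdot 188\right)}{35793 + 30625} = \frac{-205 + \left(- 8 i \sqrt{2} + 1128\right)}{66418} = \left(-205 + \left(1128 - 8 i \sqrt{2}\right)\right) \frac{1}{66418} = \left(923 - 8 i \sqrt{2}\right) \frac{1}{66418} = \frac{923}{66418} - \frac{4 i \sqrt{2}}{33209}$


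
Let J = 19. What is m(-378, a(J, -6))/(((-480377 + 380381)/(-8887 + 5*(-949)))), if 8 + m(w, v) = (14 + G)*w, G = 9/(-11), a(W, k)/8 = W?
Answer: -62364128/91663 ≈ -680.36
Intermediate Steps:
a(W, k) = 8*W
G = -9/11 (G = 9*(-1/11) = -9/11 ≈ -0.81818)
m(w, v) = -8 + 145*w/11 (m(w, v) = -8 + (14 - 9/11)*w = -8 + 145*w/11)
m(-378, a(J, -6))/(((-480377 + 380381)/(-8887 + 5*(-949)))) = (-8 + (145/11)*(-378))/(((-480377 + 380381)/(-8887 + 5*(-949)))) = (-8 - 54810/11)/((-99996/(-8887 - 4745))) = -54898/(11*((-99996/(-13632)))) = -54898/(11*((-99996*(-1/13632)))) = -54898/(11*8333/1136) = -54898/11*1136/8333 = -62364128/91663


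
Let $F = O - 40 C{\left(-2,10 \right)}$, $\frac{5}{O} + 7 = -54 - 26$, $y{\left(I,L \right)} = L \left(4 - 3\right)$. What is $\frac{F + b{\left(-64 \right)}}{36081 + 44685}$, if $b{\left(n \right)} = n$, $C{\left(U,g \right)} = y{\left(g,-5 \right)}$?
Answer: $\frac{11827}{7026642} \approx 0.0016832$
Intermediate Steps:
$y{\left(I,L \right)} = L$ ($y{\left(I,L \right)} = L 1 = L$)
$C{\left(U,g \right)} = -5$
$O = - \frac{5}{87}$ ($O = \frac{5}{-7 - 80} = \frac{5}{-87} = 5 \left(- \frac{1}{87}\right) = - \frac{5}{87} \approx -0.057471$)
$F = \frac{17395}{87}$ ($F = - \frac{5}{87} - -200 = - \frac{5}{87} + 200 = \frac{17395}{87} \approx 199.94$)
$\frac{F + b{\left(-64 \right)}}{36081 + 44685} = \frac{\frac{17395}{87} - 64}{36081 + 44685} = \frac{11827}{87 \cdot 80766} = \frac{11827}{87} \cdot \frac{1}{80766} = \frac{11827}{7026642}$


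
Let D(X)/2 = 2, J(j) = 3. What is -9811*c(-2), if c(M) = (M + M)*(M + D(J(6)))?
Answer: 78488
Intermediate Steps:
D(X) = 4 (D(X) = 2*2 = 4)
c(M) = 2*M*(4 + M) (c(M) = (M + M)*(M + 4) = (2*M)*(4 + M) = 2*M*(4 + M))
-9811*c(-2) = -19622*(-2)*(4 - 2) = -19622*(-2)*2 = -9811*(-8) = 78488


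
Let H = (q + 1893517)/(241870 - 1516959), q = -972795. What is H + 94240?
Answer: 120163466638/1275089 ≈ 94239.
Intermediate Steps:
H = -920722/1275089 (H = (-972795 + 1893517)/(241870 - 1516959) = 920722/(-1275089) = 920722*(-1/1275089) = -920722/1275089 ≈ -0.72208)
H + 94240 = -920722/1275089 + 94240 = 120163466638/1275089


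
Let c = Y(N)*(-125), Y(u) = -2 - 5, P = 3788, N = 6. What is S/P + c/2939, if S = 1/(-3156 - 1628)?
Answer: 15856565061/53259946688 ≈ 0.29772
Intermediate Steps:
Y(u) = -7
S = -1/4784 (S = 1/(-4784) = -1/4784 ≈ -0.00020903)
c = 875 (c = -7*(-125) = 875)
S/P + c/2939 = -1/4784/3788 + 875/2939 = -1/4784*1/3788 + 875*(1/2939) = -1/18121792 + 875/2939 = 15856565061/53259946688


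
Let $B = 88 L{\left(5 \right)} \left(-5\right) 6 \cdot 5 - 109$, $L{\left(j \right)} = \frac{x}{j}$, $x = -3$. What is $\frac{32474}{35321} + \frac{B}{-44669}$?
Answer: $\frac{4755825}{6387667} \approx 0.74453$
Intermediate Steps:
$L{\left(j \right)} = - \frac{3}{j}$
$B = 7811$ ($B = 88 - \frac{3}{5} \left(-5\right) 6 \cdot 5 - 109 = 88 \left(-3\right) \frac{1}{5} \left(-5\right) 30 - 109 = 88 \left(- \frac{3}{5}\right) \left(-5\right) 30 - 109 = 88 \cdot 3 \cdot 30 - 109 = 88 \cdot 90 - 109 = 7920 - 109 = 7811$)
$\frac{32474}{35321} + \frac{B}{-44669} = \frac{32474}{35321} + \frac{7811}{-44669} = 32474 \cdot \frac{1}{35321} + 7811 \left(- \frac{1}{44669}\right) = \frac{2498}{2717} - \frac{7811}{44669} = \frac{4755825}{6387667}$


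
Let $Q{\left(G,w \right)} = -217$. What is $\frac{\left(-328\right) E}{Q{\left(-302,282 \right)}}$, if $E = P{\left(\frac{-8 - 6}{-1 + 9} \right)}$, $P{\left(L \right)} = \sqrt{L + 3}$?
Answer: $\frac{164 \sqrt{5}}{217} \approx 1.6899$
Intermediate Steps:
$P{\left(L \right)} = \sqrt{3 + L}$
$E = \frac{\sqrt{5}}{2}$ ($E = \sqrt{3 + \frac{-8 - 6}{-1 + 9}} = \sqrt{3 - \frac{14}{8}} = \sqrt{3 - \frac{7}{4}} = \sqrt{\frac{5}{4}} = \frac{\sqrt{5}}{2} \approx 1.118$)
$\frac{\left(-328\right) E}{Q{\left(-302,282 \right)}} = \frac{\left(-328\right) \frac{\sqrt{5}}{2}}{-217} = - 164 \sqrt{5} \left(- \frac{1}{217}\right) = \frac{164 \sqrt{5}}{217}$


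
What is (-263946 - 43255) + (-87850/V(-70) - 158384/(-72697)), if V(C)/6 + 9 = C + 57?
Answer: -1470747343333/4798002 ≈ -3.0653e+5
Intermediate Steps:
V(C) = 288 + 6*C (V(C) = -54 + 6*(C + 57) = -54 + 6*(57 + C) = -54 + (342 + 6*C) = 288 + 6*C)
(-263946 - 43255) + (-87850/V(-70) - 158384/(-72697)) = (-263946 - 43255) + (-87850/(288 + 6*(-70)) - 158384/(-72697)) = -307201 + (-87850/(288 - 420) - 158384*(-1/72697)) = -307201 + (-87850/(-132) + 158384/72697) = -307201 + (-87850*(-1/132) + 158384/72697) = -307201 + (43925/66 + 158384/72697) = -307201 + 3203669069/4798002 = -1470747343333/4798002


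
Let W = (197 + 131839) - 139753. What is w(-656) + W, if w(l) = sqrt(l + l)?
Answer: -7717 + 4*I*sqrt(82) ≈ -7717.0 + 36.222*I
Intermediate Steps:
w(l) = sqrt(2)*sqrt(l) (w(l) = sqrt(2*l) = sqrt(2)*sqrt(l))
W = -7717 (W = 132036 - 139753 = -7717)
w(-656) + W = sqrt(2)*sqrt(-656) - 7717 = sqrt(2)*(4*I*sqrt(41)) - 7717 = 4*I*sqrt(82) - 7717 = -7717 + 4*I*sqrt(82)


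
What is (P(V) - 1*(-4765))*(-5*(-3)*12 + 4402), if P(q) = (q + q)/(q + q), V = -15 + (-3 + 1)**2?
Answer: 21837812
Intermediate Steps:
V = -11 (V = -15 + (-2)**2 = -15 + 4 = -11)
P(q) = 1 (P(q) = (2*q)/((2*q)) = (2*q)*(1/(2*q)) = 1)
(P(V) - 1*(-4765))*(-5*(-3)*12 + 4402) = (1 - 1*(-4765))*(-5*(-3)*12 + 4402) = (1 + 4765)*(15*12 + 4402) = 4766*(180 + 4402) = 4766*4582 = 21837812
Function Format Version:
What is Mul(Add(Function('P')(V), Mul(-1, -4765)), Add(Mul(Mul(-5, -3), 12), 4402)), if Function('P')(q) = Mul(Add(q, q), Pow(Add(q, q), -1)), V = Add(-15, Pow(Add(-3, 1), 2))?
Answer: 21837812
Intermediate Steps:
V = -11 (V = Add(-15, Pow(-2, 2)) = Add(-15, 4) = -11)
Function('P')(q) = 1 (Function('P')(q) = Mul(Mul(2, q), Pow(Mul(2, q), -1)) = Mul(Mul(2, q), Mul(Rational(1, 2), Pow(q, -1))) = 1)
Mul(Add(Function('P')(V), Mul(-1, -4765)), Add(Mul(Mul(-5, -3), 12), 4402)) = Mul(Add(1, Mul(-1, -4765)), Add(Mul(Mul(-5, -3), 12), 4402)) = Mul(Add(1, 4765), Add(Mul(15, 12), 4402)) = Mul(4766, Add(180, 4402)) = Mul(4766, 4582) = 21837812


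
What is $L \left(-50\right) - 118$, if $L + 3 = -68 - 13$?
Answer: $4082$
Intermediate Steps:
$L = -84$ ($L = -3 - 81 = -84$)
$L \left(-50\right) - 118 = \left(-84\right) \left(-50\right) - 118 = 4200 - 118 = 4082$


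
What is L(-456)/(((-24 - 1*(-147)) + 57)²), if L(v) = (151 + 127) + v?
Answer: -89/16200 ≈ -0.0054938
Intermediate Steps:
L(v) = 278 + v
L(-456)/(((-24 - 1*(-147)) + 57)²) = (278 - 456)/(((-24 - 1*(-147)) + 57)²) = -178/((-24 + 147) + 57)² = -178/(123 + 57)² = -178/(180²) = -178/32400 = -178*1/32400 = -89/16200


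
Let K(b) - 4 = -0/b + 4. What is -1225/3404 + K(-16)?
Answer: 26007/3404 ≈ 7.6401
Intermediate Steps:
K(b) = 8 (K(b) = 4 + (-0/b + 4) = 4 + (-1*0 + 4) = 4 + (0 + 4) = 4 + 4 = 8)
-1225/3404 + K(-16) = -1225/3404 + 8 = 26007/3404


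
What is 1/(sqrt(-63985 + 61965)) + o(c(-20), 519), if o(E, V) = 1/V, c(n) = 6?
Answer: 1/519 - I*sqrt(505)/1010 ≈ 0.0019268 - 0.02225*I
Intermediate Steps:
1/(sqrt(-63985 + 61965)) + o(c(-20), 519) = 1/(sqrt(-63985 + 61965)) + 1/519 = 1/(sqrt(-2020)) + 1/519 = 1/(2*I*sqrt(505)) + 1/519 = -I*sqrt(505)/1010 + 1/519 = 1/519 - I*sqrt(505)/1010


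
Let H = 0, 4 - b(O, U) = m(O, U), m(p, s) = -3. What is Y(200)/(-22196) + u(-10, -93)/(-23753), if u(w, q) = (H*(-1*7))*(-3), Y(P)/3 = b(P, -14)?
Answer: -21/22196 ≈ -0.00094612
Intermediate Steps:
b(O, U) = 7 (b(O, U) = 4 - 1*(-3) = 4 + 3 = 7)
Y(P) = 21 (Y(P) = 3*7 = 21)
u(w, q) = 0 (u(w, q) = (0*(-1*7))*(-3) = (0*(-7))*(-3) = 0*(-3) = 0)
Y(200)/(-22196) + u(-10, -93)/(-23753) = 21/(-22196) + 0/(-23753) = 21*(-1/22196) + 0*(-1/23753) = -21/22196 + 0 = -21/22196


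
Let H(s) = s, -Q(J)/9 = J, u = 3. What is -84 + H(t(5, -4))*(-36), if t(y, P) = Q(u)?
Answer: 888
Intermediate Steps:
Q(J) = -9*J
t(y, P) = -27 (t(y, P) = -9*3 = -27)
-84 + H(t(5, -4))*(-36) = -84 - 27*(-36) = -84 + 972 = 888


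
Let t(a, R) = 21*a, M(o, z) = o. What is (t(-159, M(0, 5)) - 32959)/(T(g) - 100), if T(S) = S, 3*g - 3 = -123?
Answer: 18149/70 ≈ 259.27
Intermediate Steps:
g = -40 (g = 1 + (⅓)*(-123) = 1 - 41 = -40)
(t(-159, M(0, 5)) - 32959)/(T(g) - 100) = (21*(-159) - 32959)/(-40 - 100) = (-3339 - 32959)/(-140) = -36298*(-1/140) = 18149/70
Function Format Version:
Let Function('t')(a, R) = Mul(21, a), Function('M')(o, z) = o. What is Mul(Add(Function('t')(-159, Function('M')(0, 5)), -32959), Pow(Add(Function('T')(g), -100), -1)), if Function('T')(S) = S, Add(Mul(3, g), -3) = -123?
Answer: Rational(18149, 70) ≈ 259.27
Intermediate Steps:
g = -40 (g = Add(1, Mul(Rational(1, 3), -123)) = Add(1, -41) = -40)
Mul(Add(Function('t')(-159, Function('M')(0, 5)), -32959), Pow(Add(Function('T')(g), -100), -1)) = Mul(Add(Mul(21, -159), -32959), Pow(Add(-40, -100), -1)) = Mul(Add(-3339, -32959), Pow(-140, -1)) = Mul(-36298, Rational(-1, 140)) = Rational(18149, 70)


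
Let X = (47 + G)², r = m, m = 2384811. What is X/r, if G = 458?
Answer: 255025/2384811 ≈ 0.10694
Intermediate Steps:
r = 2384811
X = 255025 (X = (47 + 458)² = 505² = 255025)
X/r = 255025/2384811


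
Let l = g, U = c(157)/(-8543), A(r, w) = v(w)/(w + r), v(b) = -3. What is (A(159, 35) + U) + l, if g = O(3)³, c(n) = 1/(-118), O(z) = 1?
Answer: 48135582/48891589 ≈ 0.98454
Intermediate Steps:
A(r, w) = -3/(r + w) (A(r, w) = -3/(w + r) = -3/(r + w))
c(n) = -1/118
U = 1/1008074 (U = -1/118/(-8543) = -1/118*(-1/8543) = 1/1008074 ≈ 9.9199e-7)
g = 1 (g = 1³ = 1)
l = 1
(A(159, 35) + U) + l = (-3/(159 + 35) + 1/1008074) + 1 = (-3/194 + 1/1008074) + 1 = -756007/48891589 + 1 = 48135582/48891589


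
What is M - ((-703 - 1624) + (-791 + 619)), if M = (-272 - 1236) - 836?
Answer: 155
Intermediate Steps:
M = -2344 (M = -1508 - 836 = -2344)
M - ((-703 - 1624) + (-791 + 619)) = -2344 - ((-703 - 1624) + (-791 + 619)) = -2344 - (-2327 - 172) = -2344 - 1*(-2499) = -2344 + 2499 = 155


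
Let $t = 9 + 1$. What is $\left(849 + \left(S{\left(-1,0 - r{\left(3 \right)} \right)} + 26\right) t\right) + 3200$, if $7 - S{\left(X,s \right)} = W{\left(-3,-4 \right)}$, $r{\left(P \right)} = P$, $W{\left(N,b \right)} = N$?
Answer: $4409$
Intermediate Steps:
$t = 10$
$S{\left(X,s \right)} = 10$ ($S{\left(X,s \right)} = 7 - -3 = 7 + 3 = 10$)
$\left(849 + \left(S{\left(-1,0 - r{\left(3 \right)} \right)} + 26\right) t\right) + 3200 = \left(849 + \left(10 + 26\right) 10\right) + 3200 = \left(849 + 36 \cdot 10\right) + 3200 = \left(849 + 360\right) + 3200 = 1209 + 3200 = 4409$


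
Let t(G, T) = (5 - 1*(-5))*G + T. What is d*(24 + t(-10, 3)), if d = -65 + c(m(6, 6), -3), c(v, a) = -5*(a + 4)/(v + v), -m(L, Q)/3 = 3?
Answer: 85045/18 ≈ 4724.7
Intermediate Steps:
m(L, Q) = -9 (m(L, Q) = -3*3 = -9)
c(v, a) = -5*(4 + a)/(2*v)
d = -1165/18 (d = -65 + (5/2)*(-4 - 1*(-3))/(-9) = -65 + (5/2)*(-1/9)*(-4 + 3) = -65 + (5/2)*(-1/9)*(-1) = -65 + 5/18 = -1165/18 ≈ -64.722)
t(G, T) = T + 10*G (t(G, T) = (5 + 5)*G + T = 10*G + T = T + 10*G)
d*(24 + t(-10, 3)) = -1165*(24 + (3 + 10*(-10)))/18 = -1165*(24 + (3 - 100))/18 = -1165*(24 - 97)/18 = -1165/18*(-73) = 85045/18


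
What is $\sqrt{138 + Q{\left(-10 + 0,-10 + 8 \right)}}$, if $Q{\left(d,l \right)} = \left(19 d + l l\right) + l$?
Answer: $5 i \sqrt{2} \approx 7.0711 i$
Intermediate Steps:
$Q{\left(d,l \right)} = l + l^{2} + 19 d$ ($Q{\left(d,l \right)} = \left(19 d + l^{2}\right) + l = \left(l^{2} + 19 d\right) + l = l + l^{2} + 19 d$)
$\sqrt{138 + Q{\left(-10 + 0,-10 + 8 \right)}} = \sqrt{138 + \left(\left(-10 + 8\right) + \left(-10 + 8\right)^{2} + 19 \left(-10 + 0\right)\right)} = \sqrt{138 + \left(-2 + \left(-2\right)^{2} + 19 \left(-10\right)\right)} = \sqrt{138 - 188} = \sqrt{-50} = 5 i \sqrt{2}$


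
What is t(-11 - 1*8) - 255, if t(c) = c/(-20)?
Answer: -5081/20 ≈ -254.05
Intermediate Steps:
t(c) = -c/20 (t(c) = c*(-1/20) = -c/20)
t(-11 - 1*8) - 255 = -(-11 - 1*8)/20 - 255 = -(-11 - 8)/20 - 255 = -1/20*(-19) - 255 = 19/20 - 255 = -5081/20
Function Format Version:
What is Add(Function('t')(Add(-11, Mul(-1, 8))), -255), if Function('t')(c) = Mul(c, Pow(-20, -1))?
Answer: Rational(-5081, 20) ≈ -254.05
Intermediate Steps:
Function('t')(c) = Mul(Rational(-1, 20), c) (Function('t')(c) = Mul(c, Rational(-1, 20)) = Mul(Rational(-1, 20), c))
Add(Function('t')(Add(-11, Mul(-1, 8))), -255) = Add(Mul(Rational(-1, 20), Add(-11, Mul(-1, 8))), -255) = Add(Mul(Rational(-1, 20), Add(-11, -8)), -255) = Add(Mul(Rational(-1, 20), -19), -255) = Add(Rational(19, 20), -255) = Rational(-5081, 20)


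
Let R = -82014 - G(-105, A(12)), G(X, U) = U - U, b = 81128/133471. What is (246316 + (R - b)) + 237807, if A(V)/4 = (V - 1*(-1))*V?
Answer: 53669809211/133471 ≈ 4.0211e+5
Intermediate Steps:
b = 81128/133471 (b = 81128*(1/133471) = 81128/133471 ≈ 0.60783)
A(V) = 4*V*(1 + V) (A(V) = 4*((V - 1*(-1))*V) = 4*((V + 1)*V) = 4*((1 + V)*V) = 4*(V*(1 + V)) = 4*V*(1 + V))
G(X, U) = 0
R = -82014 (R = -82014 - 1*0 = -82014 + 0 = -82014)
(246316 + (R - b)) + 237807 = (246316 + (-82014 - 1*81128/133471)) + 237807 = (246316 + (-82014 - 81128/133471)) + 237807 = (246316 - 10946571722/133471) + 237807 = 21929471114/133471 + 237807 = 53669809211/133471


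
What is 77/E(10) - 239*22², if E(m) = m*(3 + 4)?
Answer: -1156749/10 ≈ -1.1567e+5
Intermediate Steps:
E(m) = 7*m (E(m) = m*7 = 7*m)
77/E(10) - 239*22² = 77/((7*10)) - 239*22² = 77/70 - 239*484 = 77*(1/70) - 115676 = 11/10 - 115676 = -1156749/10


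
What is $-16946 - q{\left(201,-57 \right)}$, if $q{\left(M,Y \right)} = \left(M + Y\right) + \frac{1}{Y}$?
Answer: $- \frac{974129}{57} \approx -17090.0$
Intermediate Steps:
$q{\left(M,Y \right)} = M + Y + \frac{1}{Y}$
$-16946 - q{\left(201,-57 \right)} = -16946 - \left(201 - 57 + \frac{1}{-57}\right) = -16946 - \left(201 - 57 - \frac{1}{57}\right) = -16946 - \frac{8207}{57} = - \frac{974129}{57}$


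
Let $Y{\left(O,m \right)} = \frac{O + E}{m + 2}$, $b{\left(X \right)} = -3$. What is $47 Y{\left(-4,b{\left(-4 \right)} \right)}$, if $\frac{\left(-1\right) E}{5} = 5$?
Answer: $1363$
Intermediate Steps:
$E = -25$ ($E = \left(-5\right) 5 = -25$)
$Y{\left(O,m \right)} = \frac{-25 + O}{2 + m}$ ($Y{\left(O,m \right)} = \frac{O - 25}{m + 2} = \frac{-25 + O}{2 + m}$)
$47 Y{\left(-4,b{\left(-4 \right)} \right)} = 47 \frac{-25 - 4}{2 - 3} = 47 \frac{1}{-1} \left(-29\right) = 47 \left(\left(-1\right) \left(-29\right)\right) = 47 \cdot 29 = 1363$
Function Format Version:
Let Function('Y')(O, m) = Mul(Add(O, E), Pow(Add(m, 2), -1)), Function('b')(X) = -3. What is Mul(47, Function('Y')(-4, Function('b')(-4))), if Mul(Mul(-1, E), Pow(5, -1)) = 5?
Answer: 1363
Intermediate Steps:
E = -25 (E = Mul(-5, 5) = -25)
Function('Y')(O, m) = Mul(Pow(Add(2, m), -1), Add(-25, O)) (Function('Y')(O, m) = Mul(Add(O, -25), Pow(Add(m, 2), -1)) = Mul(Add(-25, O), Pow(Add(2, m), -1)) = Mul(Pow(Add(2, m), -1), Add(-25, O)))
Mul(47, Function('Y')(-4, Function('b')(-4))) = Mul(47, Mul(Pow(Add(2, -3), -1), Add(-25, -4))) = Mul(47, Mul(Pow(-1, -1), -29)) = Mul(47, Mul(-1, -29)) = Mul(47, 29) = 1363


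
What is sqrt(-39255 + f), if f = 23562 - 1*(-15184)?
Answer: I*sqrt(509) ≈ 22.561*I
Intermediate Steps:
f = 38746 (f = 23562 + 15184 = 38746)
sqrt(-39255 + f) = sqrt(-39255 + 38746) = sqrt(-509) = I*sqrt(509)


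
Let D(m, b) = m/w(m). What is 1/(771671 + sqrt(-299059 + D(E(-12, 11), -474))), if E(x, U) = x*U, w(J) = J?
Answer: 771671/595476431299 - I*sqrt(299058)/595476431299 ≈ 1.2959e-6 - 9.1836e-10*I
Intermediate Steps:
E(x, U) = U*x
D(m, b) = 1 (D(m, b) = m/m = 1)
1/(771671 + sqrt(-299059 + D(E(-12, 11), -474))) = 1/(771671 + sqrt(-299059 + 1)) = 1/(771671 + sqrt(-299058)) = 1/(771671 + I*sqrt(299058))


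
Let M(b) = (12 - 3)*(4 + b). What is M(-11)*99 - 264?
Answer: -6501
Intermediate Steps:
M(b) = 36 + 9*b (M(b) = 9*(4 + b) = 36 + 9*b)
M(-11)*99 - 264 = (36 + 9*(-11))*99 - 264 = (36 - 99)*99 - 264 = -63*99 - 264 = -6237 - 264 = -6501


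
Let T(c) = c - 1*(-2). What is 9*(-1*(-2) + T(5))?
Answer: 81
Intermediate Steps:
T(c) = 2 + c (T(c) = c + 2 = 2 + c)
9*(-1*(-2) + T(5)) = 9*(-1*(-2) + (2 + 5)) = 9*(2 + 7) = 9*9 = 81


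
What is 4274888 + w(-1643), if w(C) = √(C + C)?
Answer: 4274888 + I*√3286 ≈ 4.2749e+6 + 57.324*I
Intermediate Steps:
w(C) = √2*√C (w(C) = √(2*C) = √2*√C)
4274888 + w(-1643) = 4274888 + √2*√(-1643) = 4274888 + √2*(I*√1643) = 4274888 + I*√3286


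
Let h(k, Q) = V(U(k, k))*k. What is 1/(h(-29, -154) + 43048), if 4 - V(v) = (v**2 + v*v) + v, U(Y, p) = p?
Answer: 1/90869 ≈ 1.1005e-5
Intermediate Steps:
V(v) = 4 - v - 2*v**2 (V(v) = 4 - ((v**2 + v*v) + v) = 4 - ((v**2 + v**2) + v) = 4 - (2*v**2 + v) = 4 - (v + 2*v**2) = 4 + (-v - 2*v**2) = 4 - v - 2*v**2)
h(k, Q) = k*(4 - k - 2*k**2) (h(k, Q) = (4 - k - 2*k**2)*k = k*(4 - k - 2*k**2))
1/(h(-29, -154) + 43048) = 1/(-29*(4 - 1*(-29) - 2*(-29)**2) + 43048) = 1/(-29*(4 + 29 - 2*841) + 43048) = 1/(-29*(4 + 29 - 1682) + 43048) = 1/(-29*(-1649) + 43048) = 1/(47821 + 43048) = 1/90869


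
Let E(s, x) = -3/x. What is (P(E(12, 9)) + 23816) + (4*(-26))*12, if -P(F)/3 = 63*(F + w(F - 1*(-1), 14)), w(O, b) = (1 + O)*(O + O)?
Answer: 22211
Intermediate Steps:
w(O, b) = 2*O*(1 + O) (w(O, b) = (1 + O)*(2*O) = 2*O*(1 + O))
P(F) = -189*F - 378*(1 + F)*(2 + F) (P(F) = -189*(F + 2*(F - 1*(-1))*(1 + (F - 1*(-1)))) = -189*(F + 2*(F + 1)*(1 + (F + 1))) = -189*(F + 2*(1 + F)*(1 + (1 + F))) = -189*(F + 2*(1 + F)*(2 + F)) = -3*(63*F + 126*(1 + F)*(2 + F)) = -189*F - 378*(1 + F)*(2 + F))
(P(E(12, 9)) + 23816) + (4*(-26))*12 = ((-756 - (-3969)/9 - 378*(-3/9)²) + 23816) + (4*(-26))*12 = ((-756 - (-3969)/9 - 378*(-3*⅑)²) + 23816) - 104*12 = ((-756 - 1323*(-⅓) - 378*(-⅓)²) + 23816) - 1248 = ((-756 + 441 - 378*⅑) + 23816) - 1248 = ((-756 + 441 - 42) + 23816) - 1248 = (-357 + 23816) - 1248 = 23459 - 1248 = 22211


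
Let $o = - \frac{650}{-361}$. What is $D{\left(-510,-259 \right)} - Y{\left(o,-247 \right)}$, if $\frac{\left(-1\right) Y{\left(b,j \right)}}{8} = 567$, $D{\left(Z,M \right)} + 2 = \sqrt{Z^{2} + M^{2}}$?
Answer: $4534 + \sqrt{327181} \approx 5106.0$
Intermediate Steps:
$D{\left(Z,M \right)} = -2 + \sqrt{M^{2} + Z^{2}}$ ($D{\left(Z,M \right)} = -2 + \sqrt{Z^{2} + M^{2}} = -2 + \sqrt{M^{2} + Z^{2}}$)
$o = \frac{650}{361}$ ($o = \left(-650\right) \left(- \frac{1}{361}\right) = \frac{650}{361} \approx 1.8006$)
$Y{\left(b,j \right)} = -4536$ ($Y{\left(b,j \right)} = \left(-8\right) 567 = -4536$)
$D{\left(-510,-259 \right)} - Y{\left(o,-247 \right)} = \left(-2 + \sqrt{\left(-259\right)^{2} + \left(-510\right)^{2}}\right) - -4536 = \left(-2 + \sqrt{67081 + 260100}\right) + 4536 = \left(-2 + \sqrt{327181}\right) + 4536 = 4534 + \sqrt{327181}$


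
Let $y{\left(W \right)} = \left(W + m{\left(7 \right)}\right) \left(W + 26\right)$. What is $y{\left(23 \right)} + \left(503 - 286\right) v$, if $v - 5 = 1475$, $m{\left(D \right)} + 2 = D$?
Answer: $322532$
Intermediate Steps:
$m{\left(D \right)} = -2 + D$
$y{\left(W \right)} = \left(5 + W\right) \left(26 + W\right)$ ($y{\left(W \right)} = \left(W + \left(-2 + 7\right)\right) \left(W + 26\right) = \left(W + 5\right) \left(26 + W\right) = \left(5 + W\right) \left(26 + W\right)$)
$v = 1480$ ($v = 5 + 1475 = 1480$)
$y{\left(23 \right)} + \left(503 - 286\right) v = \left(130 + 23^{2} + 31 \cdot 23\right) + \left(503 - 286\right) 1480 = \left(130 + 529 + 713\right) + \left(503 - 286\right) 1480 = 1372 + 217 \cdot 1480 = 1372 + 321160 = 322532$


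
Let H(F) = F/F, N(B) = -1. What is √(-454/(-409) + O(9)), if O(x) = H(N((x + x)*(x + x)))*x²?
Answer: √13735447/409 ≈ 9.0615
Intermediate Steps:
H(F) = 1
O(x) = x² (O(x) = 1*x² = x²)
√(-454/(-409) + O(9)) = √(-454/(-409) + 9²) = √(-454*(-1/409) + 81) = √(454/409 + 81) = √(33583/409) = √13735447/409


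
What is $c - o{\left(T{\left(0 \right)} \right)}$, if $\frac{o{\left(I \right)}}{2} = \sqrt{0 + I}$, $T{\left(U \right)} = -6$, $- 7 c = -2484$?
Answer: $\frac{2484}{7} - 2 i \sqrt{6} \approx 354.86 - 4.899 i$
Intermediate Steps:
$c = \frac{2484}{7}$ ($c = \left(- \frac{1}{7}\right) \left(-2484\right) = \frac{2484}{7} \approx 354.86$)
$o{\left(I \right)} = 2 \sqrt{I}$ ($o{\left(I \right)} = 2 \sqrt{0 + I} = 2 \sqrt{I}$)
$c - o{\left(T{\left(0 \right)} \right)} = \frac{2484}{7} - 2 \sqrt{-6} = \frac{2484}{7} - 2 i \sqrt{6}$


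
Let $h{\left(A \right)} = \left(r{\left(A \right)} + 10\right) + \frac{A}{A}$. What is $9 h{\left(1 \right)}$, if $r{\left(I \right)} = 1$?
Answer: $108$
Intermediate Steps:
$h{\left(A \right)} = 12$ ($h{\left(A \right)} = \left(1 + 10\right) + \frac{A}{A} = 11 + 1 = 12$)
$9 h{\left(1 \right)} = 9 \cdot 12 = 108$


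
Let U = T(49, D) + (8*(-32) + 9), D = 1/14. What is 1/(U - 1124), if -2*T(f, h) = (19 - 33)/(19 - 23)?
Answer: -4/5491 ≈ -0.00072846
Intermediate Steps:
D = 1/14 ≈ 0.071429
T(f, h) = -7/4 (T(f, h) = -(19 - 33)/(2*(19 - 23)) = -(-7)/(-4) = -(-7)*(-1)/4 = -1/2*7/2 = -7/4)
U = -995/4 (U = -7/4 + (8*(-32) + 9) = -7/4 + (-256 + 9) = -7/4 - 247 = -995/4 ≈ -248.75)
1/(U - 1124) = 1/(-995/4 - 1124) = 1/(-5491/4) = -4/5491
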